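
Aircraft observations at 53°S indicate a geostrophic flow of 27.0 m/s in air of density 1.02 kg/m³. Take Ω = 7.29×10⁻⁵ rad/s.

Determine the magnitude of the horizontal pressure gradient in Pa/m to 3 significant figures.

3.21×10⁻³ Pa/m

Coriolis parameter at 53°S:
f = 2Ω sin φ = 2 × 7.29×10⁻⁵ × sin 53° = 1.16×10⁻⁴ s⁻¹
Geostrophic balance rearranged: |∂P/∂n| = f ρ V_g
|∂P/∂n| = 1.16×10⁻⁴ × 1.02 × 27.0 = 3.21×10⁻³ Pa/m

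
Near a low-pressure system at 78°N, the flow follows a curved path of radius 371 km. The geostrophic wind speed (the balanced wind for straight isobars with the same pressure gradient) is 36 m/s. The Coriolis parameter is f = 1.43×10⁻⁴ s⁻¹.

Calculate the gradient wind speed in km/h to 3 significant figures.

88.5 km/h

Around a low, centrifugal force acts outward with Coriolis, so pressure-gradient force balances both:
(1/ρ)|∂P/∂n| = fV + V²/R  →  V² + fR·V − fR·V_g = 0
With fR = 1.43×10⁻⁴ × 371×10³ m = 53.1 m/s:
V = [−fR + √((fR)² + 4 fR V_g)]/2 = [−53.1 + √(53.1² + 4×53.1×36)]/2 = 24.6 m/s
Subgeostrophic (V < V_g = 36 m/s), as expected around a low.
Converting: 24.6 m/s × 3.6 = 88.5 km/h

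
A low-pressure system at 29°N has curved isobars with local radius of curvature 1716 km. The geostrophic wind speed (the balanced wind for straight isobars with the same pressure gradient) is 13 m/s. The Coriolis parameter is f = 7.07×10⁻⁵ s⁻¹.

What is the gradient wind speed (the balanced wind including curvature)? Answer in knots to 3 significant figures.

Around a low, centrifugal force acts outward with Coriolis, so pressure-gradient force balances both:
(1/ρ)|∂P/∂n| = fV + V²/R  →  V² + fR·V − fR·V_g = 0
With fR = 7.07×10⁻⁵ × 1716×10³ m = 121 m/s:
V = [−fR + √((fR)² + 4 fR V_g)]/2 = [−121 + √(121² + 4×121×13)]/2 = 11.8 m/s
Subgeostrophic (V < V_g = 13 m/s), as expected around a low.
Converting: 11.8 m/s × 1.944 = 23.0 knots

23.0 knots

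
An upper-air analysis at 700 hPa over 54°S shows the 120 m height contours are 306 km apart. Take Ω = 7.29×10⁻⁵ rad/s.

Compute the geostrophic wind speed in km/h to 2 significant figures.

120 km/h

Coriolis parameter at 54°S:
f = 2Ω sin φ = 2 × 7.29×10⁻⁵ × sin 54° = 1.18×10⁻⁴ s⁻¹
Height gradient: |∂Z/∂n| = 120 m / 306000 m = 3.92×10⁻⁴
On a pressure surface, geostrophic balance gives V_g = (g/f)|∂Z/∂n|:
V_g = 9.81 × 3.92×10⁻⁴ / 1.18×10⁻⁴ = 32.6 m/s
Converting: 32.6 m/s × 3.6 = 120 km/h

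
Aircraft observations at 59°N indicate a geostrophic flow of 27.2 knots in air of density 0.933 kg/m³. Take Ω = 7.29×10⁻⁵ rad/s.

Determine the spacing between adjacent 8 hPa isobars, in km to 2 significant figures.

Coriolis parameter at 59°N:
f = 2Ω sin φ = 2 × 7.29×10⁻⁵ × sin 59° = 1.25×10⁻⁴ s⁻¹
Wind speed in SI: 27.2 knots = 14.0 m/s
Geostrophic balance rearranged: |∂P/∂n| = f ρ V_g
|∂P/∂n| = 1.25×10⁻⁴ × 0.933 × 14.0 = 1.63×10⁻³ Pa/m
Isobar spacing: Δn = ΔP/|∂P/∂n| = 800 Pa / 1.63×10⁻³ Pa/m = 490318 m ≈ 490 km

490 km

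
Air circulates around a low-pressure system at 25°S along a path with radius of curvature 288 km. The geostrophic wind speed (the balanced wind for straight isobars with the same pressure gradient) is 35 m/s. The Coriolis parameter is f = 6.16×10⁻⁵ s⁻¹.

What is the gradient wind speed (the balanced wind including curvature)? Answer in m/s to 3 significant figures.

17.6 m/s

Around a low, centrifugal force acts outward with Coriolis, so pressure-gradient force balances both:
(1/ρ)|∂P/∂n| = fV + V²/R  →  V² + fR·V − fR·V_g = 0
With fR = 6.16×10⁻⁵ × 288×10³ m = 17.7 m/s:
V = [−fR + √((fR)² + 4 fR V_g)]/2 = [−17.7 + √(17.7² + 4×17.7×35)]/2 = 17.6 m/s
Subgeostrophic (V < V_g = 35 m/s), as expected around a low.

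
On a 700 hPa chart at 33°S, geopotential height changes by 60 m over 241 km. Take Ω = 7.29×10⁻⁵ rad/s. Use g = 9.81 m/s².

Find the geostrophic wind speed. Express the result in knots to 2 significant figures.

Coriolis parameter at 33°S:
f = 2Ω sin φ = 2 × 7.29×10⁻⁵ × sin 33° = 7.94×10⁻⁵ s⁻¹
Height gradient: |∂Z/∂n| = 60 m / 241000 m = 2.49×10⁻⁴
On a pressure surface, geostrophic balance gives V_g = (g/f)|∂Z/∂n|:
V_g = 9.81 × 2.49×10⁻⁴ / 7.94×10⁻⁵ = 30.8 m/s
Converting: 30.8 m/s × 1.944 = 60 knots

60 knots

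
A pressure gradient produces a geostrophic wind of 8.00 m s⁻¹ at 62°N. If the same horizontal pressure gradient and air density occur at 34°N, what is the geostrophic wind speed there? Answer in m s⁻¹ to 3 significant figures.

12.6 m s⁻¹

With the same pressure gradient and density, V_g ∝ 1/f ∝ 1/sin φ.
V₂ = V₁ · sin φ₁ / sin φ₂ = 8.00 × sin 62° / sin 34°
V₂ = 8.00 × 0.8829/0.5592 = 12.6 m s⁻¹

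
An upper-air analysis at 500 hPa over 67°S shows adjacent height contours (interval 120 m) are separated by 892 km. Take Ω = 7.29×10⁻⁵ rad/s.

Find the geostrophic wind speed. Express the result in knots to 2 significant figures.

19 knots

Coriolis parameter at 67°S:
f = 2Ω sin φ = 2 × 7.29×10⁻⁵ × sin 67° = 1.34×10⁻⁴ s⁻¹
Height gradient: |∂Z/∂n| = 120 m / 892000 m = 1.35×10⁻⁴
On a pressure surface, geostrophic balance gives V_g = (g/f)|∂Z/∂n|:
V_g = 9.81 × 1.35×10⁻⁴ / 1.34×10⁻⁴ = 9.83 m/s
Converting: 9.83 m/s × 1.944 = 19 knots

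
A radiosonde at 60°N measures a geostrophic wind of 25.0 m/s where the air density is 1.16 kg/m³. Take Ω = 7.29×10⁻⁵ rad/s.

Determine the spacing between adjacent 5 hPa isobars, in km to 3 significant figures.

Coriolis parameter at 60°N:
f = 2Ω sin φ = 2 × 7.29×10⁻⁵ × sin 60° = 1.26×10⁻⁴ s⁻¹
Geostrophic balance rearranged: |∂P/∂n| = f ρ V_g
|∂P/∂n| = 1.26×10⁻⁴ × 1.16 × 25.0 = 3.66×10⁻³ Pa/m
Isobar spacing: Δn = ΔP/|∂P/∂n| = 500 Pa / 3.66×10⁻³ Pa/m = 136548 m ≈ 137 km

137 km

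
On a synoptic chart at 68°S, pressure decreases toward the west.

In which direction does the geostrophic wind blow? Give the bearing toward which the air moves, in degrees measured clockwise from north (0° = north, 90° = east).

180°

The pressure-gradient force points toward the west (bearing 270°).
Geostrophic balance: in the Southern Hemisphere the Coriolis force deflects motion to the left, so the geostrophic wind blows 90° to the left of the pressure-gradient force (low pressure on the right).
Rotating 270° by 90° counterclockwise gives 180° — the wind blows toward the south.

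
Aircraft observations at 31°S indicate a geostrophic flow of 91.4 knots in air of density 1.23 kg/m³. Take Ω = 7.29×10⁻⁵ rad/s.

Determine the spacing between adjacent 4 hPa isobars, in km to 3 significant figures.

Coriolis parameter at 31°S:
f = 2Ω sin φ = 2 × 7.29×10⁻⁵ × sin 31° = 7.51×10⁻⁵ s⁻¹
Wind speed in SI: 91.4 knots = 47.0 m/s
Geostrophic balance rearranged: |∂P/∂n| = f ρ V_g
|∂P/∂n| = 7.51×10⁻⁵ × 1.23 × 47.0 = 4.34×10⁻³ Pa/m
Isobar spacing: Δn = ΔP/|∂P/∂n| = 400 Pa / 4.34×10⁻³ Pa/m = 92103 m ≈ 92.1 km

92.1 km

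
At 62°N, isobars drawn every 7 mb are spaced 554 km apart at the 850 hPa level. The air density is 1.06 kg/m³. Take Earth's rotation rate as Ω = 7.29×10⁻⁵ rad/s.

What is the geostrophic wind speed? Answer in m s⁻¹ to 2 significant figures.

9.3 m s⁻¹

Coriolis parameter at 62°N:
f = 2Ω sin φ = 2 × 7.29×10⁻⁵ × sin 62° = 1.29×10⁻⁴ s⁻¹
Pressure gradient: |∂P/∂n| = 700 Pa / 554000 m = 1.26×10⁻³ Pa/m
Geostrophic balance (pressure-gradient force = Coriolis force):
V_g = (1/(fρ)) |∂P/∂n| = 1.26×10⁻³ / (1.29×10⁻⁴ × 1.06) = 9.26 m/s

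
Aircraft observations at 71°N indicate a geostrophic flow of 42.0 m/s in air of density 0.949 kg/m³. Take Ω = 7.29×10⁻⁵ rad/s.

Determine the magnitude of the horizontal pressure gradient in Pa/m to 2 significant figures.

5.5×10⁻³ Pa/m

Coriolis parameter at 71°N:
f = 2Ω sin φ = 2 × 7.29×10⁻⁵ × sin 71° = 1.38×10⁻⁴ s⁻¹
Geostrophic balance rearranged: |∂P/∂n| = f ρ V_g
|∂P/∂n| = 1.38×10⁻⁴ × 0.949 × 42.0 = 5.49×10⁻³ Pa/m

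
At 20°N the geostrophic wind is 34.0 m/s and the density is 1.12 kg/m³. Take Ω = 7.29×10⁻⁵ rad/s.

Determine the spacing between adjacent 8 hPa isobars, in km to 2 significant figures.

Coriolis parameter at 20°N:
f = 2Ω sin φ = 2 × 7.29×10⁻⁵ × sin 20° = 4.99×10⁻⁵ s⁻¹
Geostrophic balance rearranged: |∂P/∂n| = f ρ V_g
|∂P/∂n| = 4.99×10⁻⁵ × 1.12 × 34.0 = 1.90×10⁻³ Pa/m
Isobar spacing: Δn = ΔP/|∂P/∂n| = 800 Pa / 1.90×10⁻³ Pa/m = 421293 m ≈ 420 km

420 km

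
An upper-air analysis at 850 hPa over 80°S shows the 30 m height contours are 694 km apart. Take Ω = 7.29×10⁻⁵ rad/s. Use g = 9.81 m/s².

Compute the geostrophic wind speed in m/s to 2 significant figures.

3.0 m/s

Coriolis parameter at 80°S:
f = 2Ω sin φ = 2 × 7.29×10⁻⁵ × sin 80° = 1.44×10⁻⁴ s⁻¹
Height gradient: |∂Z/∂n| = 30 m / 694000 m = 4.32×10⁻⁵
On a pressure surface, geostrophic balance gives V_g = (g/f)|∂Z/∂n|:
V_g = 9.81 × 4.32×10⁻⁵ / 1.44×10⁻⁴ = 2.95 m/s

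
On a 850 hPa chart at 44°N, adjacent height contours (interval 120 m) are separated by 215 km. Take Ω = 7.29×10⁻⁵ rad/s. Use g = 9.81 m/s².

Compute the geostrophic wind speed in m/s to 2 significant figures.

54 m/s

Coriolis parameter at 44°N:
f = 2Ω sin φ = 2 × 7.29×10⁻⁵ × sin 44° = 1.01×10⁻⁴ s⁻¹
Height gradient: |∂Z/∂n| = 120 m / 215000 m = 5.58×10⁻⁴
On a pressure surface, geostrophic balance gives V_g = (g/f)|∂Z/∂n|:
V_g = 9.81 × 5.58×10⁻⁴ / 1.01×10⁻⁴ = 54.1 m/s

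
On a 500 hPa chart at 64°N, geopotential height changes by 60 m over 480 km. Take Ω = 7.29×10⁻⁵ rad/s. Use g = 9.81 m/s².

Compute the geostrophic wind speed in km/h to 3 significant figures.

33.7 km/h

Coriolis parameter at 64°N:
f = 2Ω sin φ = 2 × 7.29×10⁻⁵ × sin 64° = 1.31×10⁻⁴ s⁻¹
Height gradient: |∂Z/∂n| = 60 m / 480000 m = 1.25×10⁻⁴
On a pressure surface, geostrophic balance gives V_g = (g/f)|∂Z/∂n|:
V_g = 9.81 × 1.25×10⁻⁴ / 1.31×10⁻⁴ = 9.36 m/s
Converting: 9.36 m/s × 3.6 = 33.7 km/h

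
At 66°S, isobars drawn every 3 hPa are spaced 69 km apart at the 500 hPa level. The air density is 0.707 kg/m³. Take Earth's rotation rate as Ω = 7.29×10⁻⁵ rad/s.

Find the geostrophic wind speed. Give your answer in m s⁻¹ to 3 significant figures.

Coriolis parameter at 66°S:
f = 2Ω sin φ = 2 × 7.29×10⁻⁵ × sin 66° = 1.33×10⁻⁴ s⁻¹
Pressure gradient: |∂P/∂n| = 300 Pa / 69000 m = 4.35×10⁻³ Pa/m
Geostrophic balance (pressure-gradient force = Coriolis force):
V_g = (1/(fρ)) |∂P/∂n| = 4.35×10⁻³ / (1.33×10⁻⁴ × 0.707) = 46.2 m/s

46.2 m s⁻¹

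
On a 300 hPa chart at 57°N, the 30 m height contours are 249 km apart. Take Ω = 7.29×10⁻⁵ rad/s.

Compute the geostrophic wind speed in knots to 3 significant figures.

Coriolis parameter at 57°N:
f = 2Ω sin φ = 2 × 7.29×10⁻⁵ × sin 57° = 1.22×10⁻⁴ s⁻¹
Height gradient: |∂Z/∂n| = 30 m / 249000 m = 1.20×10⁻⁴
On a pressure surface, geostrophic balance gives V_g = (g/f)|∂Z/∂n|:
V_g = 9.81 × 1.20×10⁻⁴ / 1.22×10⁻⁴ = 9.67 m/s
Converting: 9.67 m/s × 1.944 = 18.8 knots

18.8 knots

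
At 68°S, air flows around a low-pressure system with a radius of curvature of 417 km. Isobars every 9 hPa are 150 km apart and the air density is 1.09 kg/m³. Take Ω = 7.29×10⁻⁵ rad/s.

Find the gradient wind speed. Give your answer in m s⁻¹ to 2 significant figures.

Coriolis parameter at 68°S:
f = 2Ω sin φ = 2 × 7.29×10⁻⁵ × sin 68° = 1.35×10⁻⁴ s⁻¹
Pressure gradient: |∂P/∂n| = 900 Pa / 150000 m = 6.00×10⁻³ Pa/m
Geostrophic speed: V_g = |∂P/∂n|/(fρ) = 6.00×10⁻³/(1.35×10⁻⁴ × 1.09) = 40.7 m/s
Around a low, centrifugal force acts outward with Coriolis, so pressure-gradient force balances both:
(1/ρ)|∂P/∂n| = fV + V²/R  →  V² + fR·V − fR·V_g = 0
With fR = 1.35×10⁻⁴ × 417×10³ m = 56.4 m/s:
V = [−fR + √((fR)² + 4 fR V_g)]/2 = [−56.4 + √(56.4² + 4×56.4×40.7)]/2 = 27.4 m/s
Subgeostrophic (V < V_g = 40.7 m/s), as expected around a low.

27 m s⁻¹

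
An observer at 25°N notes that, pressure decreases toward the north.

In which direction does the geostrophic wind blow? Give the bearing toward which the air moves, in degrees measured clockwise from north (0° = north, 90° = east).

The pressure-gradient force points toward the north (bearing 000°).
Geostrophic balance: in the Northern Hemisphere the Coriolis force deflects motion to the right, so the geostrophic wind blows 90° to the right of the pressure-gradient force (low pressure on the left).
Rotating 000° by 90° clockwise gives 090° — the wind blows toward the east.

090°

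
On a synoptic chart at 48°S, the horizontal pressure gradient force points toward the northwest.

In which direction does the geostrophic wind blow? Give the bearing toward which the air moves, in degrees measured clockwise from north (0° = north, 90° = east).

The pressure-gradient force points toward the northwest (bearing 315°).
Geostrophic balance: in the Southern Hemisphere the Coriolis force deflects motion to the left, so the geostrophic wind blows 90° to the left of the pressure-gradient force (low pressure on the right).
Rotating 315° by 90° counterclockwise gives 225° — the wind blows toward the southwest.

225°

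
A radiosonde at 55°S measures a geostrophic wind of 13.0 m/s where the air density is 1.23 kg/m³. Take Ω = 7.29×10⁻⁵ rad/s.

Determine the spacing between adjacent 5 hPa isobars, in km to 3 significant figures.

262 km

Coriolis parameter at 55°S:
f = 2Ω sin φ = 2 × 7.29×10⁻⁵ × sin 55° = 1.19×10⁻⁴ s⁻¹
Geostrophic balance rearranged: |∂P/∂n| = f ρ V_g
|∂P/∂n| = 1.19×10⁻⁴ × 1.23 × 13.0 = 1.91×10⁻³ Pa/m
Isobar spacing: Δn = ΔP/|∂P/∂n| = 500 Pa / 1.91×10⁻³ Pa/m = 261818 m ≈ 262 km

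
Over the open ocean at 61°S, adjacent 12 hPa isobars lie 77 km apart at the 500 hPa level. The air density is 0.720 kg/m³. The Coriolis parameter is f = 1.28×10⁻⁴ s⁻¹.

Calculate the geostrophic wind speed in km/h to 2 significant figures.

610 km/h

Pressure gradient: |∂P/∂n| = 1200 Pa / 77000 m = 1.56×10⁻² Pa/m
Geostrophic balance (pressure-gradient force = Coriolis force):
V_g = (1/(fρ)) |∂P/∂n| = 1.56×10⁻² / (1.28×10⁻⁴ × 0.720) = 169 m/s
Converting: 169 m/s × 3.6 = 610 km/h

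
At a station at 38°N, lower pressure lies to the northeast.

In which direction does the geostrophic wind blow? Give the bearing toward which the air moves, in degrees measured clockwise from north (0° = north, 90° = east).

The pressure-gradient force points toward the northeast (bearing 045°).
Geostrophic balance: in the Northern Hemisphere the Coriolis force deflects motion to the right, so the geostrophic wind blows 90° to the right of the pressure-gradient force (low pressure on the left).
Rotating 045° by 90° clockwise gives 135° — the wind blows toward the southeast.

135°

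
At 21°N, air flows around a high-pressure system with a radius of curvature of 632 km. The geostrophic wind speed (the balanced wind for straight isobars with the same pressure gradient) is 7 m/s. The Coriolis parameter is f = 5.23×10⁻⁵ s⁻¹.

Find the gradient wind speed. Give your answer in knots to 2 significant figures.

20 knots

Around a high, pressure-gradient force acts outward with centrifugal, so Coriolis balances both:
fV = (1/ρ)|∂P/∂n| + V²/R  →  V² − fR·V + fR·V_g = 0
With fR = 5.23×10⁻⁵ × 632×10³ m = 33.1 m/s:
V = [fR − √((fR)² − 4 fR V_g)]/2 = [33.1 − √(33.1² − 4×33.1×7)]/2 = 10.1 m/s
Supergeostrophic (V > V_g = 7 m/s), as expected around a high.
Converting: 10.1 m/s × 1.944 = 20 knots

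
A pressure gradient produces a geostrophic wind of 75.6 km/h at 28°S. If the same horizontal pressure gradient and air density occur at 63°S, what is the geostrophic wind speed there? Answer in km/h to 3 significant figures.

39.8 km/h

With the same pressure gradient and density, V_g ∝ 1/f ∝ 1/sin φ.
V₂ = V₁ · sin φ₁ / sin φ₂ = 75.6 × sin 28° / sin 63°
V₂ = 75.6 × 0.4695/0.8910 = 39.8 km/h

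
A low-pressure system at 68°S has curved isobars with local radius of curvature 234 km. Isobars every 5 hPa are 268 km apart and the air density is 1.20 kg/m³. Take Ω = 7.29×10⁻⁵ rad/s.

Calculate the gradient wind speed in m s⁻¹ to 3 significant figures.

8.96 m s⁻¹

Coriolis parameter at 68°S:
f = 2Ω sin φ = 2 × 7.29×10⁻⁵ × sin 68° = 1.35×10⁻⁴ s⁻¹
Pressure gradient: |∂P/∂n| = 500 Pa / 268000 m = 1.87×10⁻³ Pa/m
Geostrophic speed: V_g = |∂P/∂n|/(fρ) = 1.87×10⁻³/(1.35×10⁻⁴ × 1.20) = 11.5 m/s
Around a low, centrifugal force acts outward with Coriolis, so pressure-gradient force balances both:
(1/ρ)|∂P/∂n| = fV + V²/R  →  V² + fR·V − fR·V_g = 0
With fR = 1.35×10⁻⁴ × 234×10³ m = 31.6 m/s:
V = [−fR + √((fR)² + 4 fR V_g)]/2 = [−31.6 + √(31.6² + 4×31.6×11.5)]/2 = 8.96 m/s
Subgeostrophic (V < V_g = 11.5 m/s), as expected around a low.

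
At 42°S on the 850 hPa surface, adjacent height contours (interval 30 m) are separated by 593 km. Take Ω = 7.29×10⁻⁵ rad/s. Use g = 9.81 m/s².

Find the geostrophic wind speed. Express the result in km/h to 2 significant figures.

Coriolis parameter at 42°S:
f = 2Ω sin φ = 2 × 7.29×10⁻⁵ × sin 42° = 9.76×10⁻⁵ s⁻¹
Height gradient: |∂Z/∂n| = 30 m / 593000 m = 5.06×10⁻⁵
On a pressure surface, geostrophic balance gives V_g = (g/f)|∂Z/∂n|:
V_g = 9.81 × 5.06×10⁻⁵ / 9.76×10⁻⁵ = 5.09 m/s
Converting: 5.09 m/s × 3.6 = 18 km/h

18 km/h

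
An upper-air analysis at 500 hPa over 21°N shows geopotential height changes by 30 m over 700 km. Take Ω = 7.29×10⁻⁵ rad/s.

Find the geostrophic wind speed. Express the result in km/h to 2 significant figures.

29 km/h

Coriolis parameter at 21°N:
f = 2Ω sin φ = 2 × 7.29×10⁻⁵ × sin 21° = 5.23×10⁻⁵ s⁻¹
Height gradient: |∂Z/∂n| = 30 m / 700000 m = 4.29×10⁻⁵
On a pressure surface, geostrophic balance gives V_g = (g/f)|∂Z/∂n|:
V_g = 9.81 × 4.29×10⁻⁵ / 5.23×10⁻⁵ = 8.05 m/s
Converting: 8.05 m/s × 3.6 = 29 km/h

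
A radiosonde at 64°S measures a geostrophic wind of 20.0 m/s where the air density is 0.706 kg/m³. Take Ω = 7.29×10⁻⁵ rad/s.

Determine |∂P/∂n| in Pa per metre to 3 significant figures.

Coriolis parameter at 64°S:
f = 2Ω sin φ = 2 × 7.29×10⁻⁵ × sin 64° = 1.31×10⁻⁴ s⁻¹
Geostrophic balance rearranged: |∂P/∂n| = f ρ V_g
|∂P/∂n| = 1.31×10⁻⁴ × 0.706 × 20.0 = 1.85×10⁻³ Pa/m

1.85×10⁻³ Pa/m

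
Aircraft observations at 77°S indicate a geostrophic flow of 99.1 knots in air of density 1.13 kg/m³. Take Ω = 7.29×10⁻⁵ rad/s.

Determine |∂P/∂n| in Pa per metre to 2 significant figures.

Coriolis parameter at 77°S:
f = 2Ω sin φ = 2 × 7.29×10⁻⁵ × sin 77° = 1.42×10⁻⁴ s⁻¹
Wind speed in SI: 99.1 knots = 51.0 m/s
Geostrophic balance rearranged: |∂P/∂n| = f ρ V_g
|∂P/∂n| = 1.42×10⁻⁴ × 1.13 × 51.0 = 8.18×10⁻³ Pa/m

8.2×10⁻³ Pa/m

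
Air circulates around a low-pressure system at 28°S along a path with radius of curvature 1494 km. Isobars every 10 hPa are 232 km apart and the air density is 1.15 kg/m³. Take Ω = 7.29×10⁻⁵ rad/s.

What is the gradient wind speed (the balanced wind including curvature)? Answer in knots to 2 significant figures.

77 knots

Coriolis parameter at 28°S:
f = 2Ω sin φ = 2 × 7.29×10⁻⁵ × sin 28° = 6.84×10⁻⁵ s⁻¹
Pressure gradient: |∂P/∂n| = 1000 Pa / 232000 m = 4.31×10⁻³ Pa/m
Geostrophic speed: V_g = |∂P/∂n|/(fρ) = 4.31×10⁻³/(6.84×10⁻⁵ × 1.15) = 54.8 m/s
Around a low, centrifugal force acts outward with Coriolis, so pressure-gradient force balances both:
(1/ρ)|∂P/∂n| = fV + V²/R  →  V² + fR·V − fR·V_g = 0
With fR = 6.84×10⁻⁵ × 1494×10³ m = 102 m/s:
V = [−fR + √((fR)² + 4 fR V_g)]/2 = [−102 + √(102² + 4×102×54.8)]/2 = 39.5 m/s
Subgeostrophic (V < V_g = 54.8 m/s), as expected around a low.
Converting: 39.5 m/s × 1.944 = 77 knots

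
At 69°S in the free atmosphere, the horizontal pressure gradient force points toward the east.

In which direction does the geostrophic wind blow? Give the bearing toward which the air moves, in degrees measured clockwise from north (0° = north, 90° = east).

The pressure-gradient force points toward the east (bearing 090°).
Geostrophic balance: in the Southern Hemisphere the Coriolis force deflects motion to the left, so the geostrophic wind blows 90° to the left of the pressure-gradient force (low pressure on the right).
Rotating 090° by 90° counterclockwise gives 000° — the wind blows toward the north.

000°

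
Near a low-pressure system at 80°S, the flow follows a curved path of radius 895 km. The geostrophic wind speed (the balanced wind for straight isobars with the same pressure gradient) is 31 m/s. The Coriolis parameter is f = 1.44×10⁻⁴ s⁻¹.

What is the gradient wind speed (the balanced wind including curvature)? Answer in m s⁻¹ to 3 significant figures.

Around a low, centrifugal force acts outward with Coriolis, so pressure-gradient force balances both:
(1/ρ)|∂P/∂n| = fV + V²/R  →  V² + fR·V − fR·V_g = 0
With fR = 1.44×10⁻⁴ × 895×10³ m = 129 m/s:
V = [−fR + √((fR)² + 4 fR V_g)]/2 = [−129 + √(129² + 4×129×31)]/2 = 25.8 m/s
Subgeostrophic (V < V_g = 31 m/s), as expected around a low.

25.8 m s⁻¹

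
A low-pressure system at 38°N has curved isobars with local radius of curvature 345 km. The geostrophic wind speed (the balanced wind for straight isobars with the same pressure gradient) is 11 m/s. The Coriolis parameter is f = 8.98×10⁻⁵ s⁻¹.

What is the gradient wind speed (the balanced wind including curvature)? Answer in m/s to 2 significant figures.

8.6 m/s

Around a low, centrifugal force acts outward with Coriolis, so pressure-gradient force balances both:
(1/ρ)|∂P/∂n| = fV + V²/R  →  V² + fR·V − fR·V_g = 0
With fR = 8.98×10⁻⁵ × 345×10³ m = 31.0 m/s:
V = [−fR + √((fR)² + 4 fR V_g)]/2 = [−31.0 + √(31.0² + 4×31.0×11)]/2 = 8.61 m/s
Subgeostrophic (V < V_g = 11 m/s), as expected around a low.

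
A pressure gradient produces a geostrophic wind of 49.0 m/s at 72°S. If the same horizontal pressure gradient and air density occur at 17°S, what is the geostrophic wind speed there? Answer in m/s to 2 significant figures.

160 m/s

With the same pressure gradient and density, V_g ∝ 1/f ∝ 1/sin φ.
V₂ = V₁ · sin φ₁ / sin φ₂ = 49.0 × sin 72° / sin 17°
V₂ = 49.0 × 0.9511/0.2924 = 160 m/s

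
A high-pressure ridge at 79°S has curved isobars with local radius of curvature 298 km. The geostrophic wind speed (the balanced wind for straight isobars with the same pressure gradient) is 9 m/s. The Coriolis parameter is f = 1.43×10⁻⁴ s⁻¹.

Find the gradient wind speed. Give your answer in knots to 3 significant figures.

Around a high, pressure-gradient force acts outward with centrifugal, so Coriolis balances both:
fV = (1/ρ)|∂P/∂n| + V²/R  →  V² − fR·V + fR·V_g = 0
With fR = 1.43×10⁻⁴ × 298×10³ m = 42.6 m/s:
V = [fR − √((fR)² − 4 fR V_g)]/2 = [42.6 − √(42.6² − 4×42.6×9)]/2 = 12.9 m/s
Supergeostrophic (V > V_g = 9 m/s), as expected around a high.
Converting: 12.9 m/s × 1.944 = 25.1 knots

25.1 knots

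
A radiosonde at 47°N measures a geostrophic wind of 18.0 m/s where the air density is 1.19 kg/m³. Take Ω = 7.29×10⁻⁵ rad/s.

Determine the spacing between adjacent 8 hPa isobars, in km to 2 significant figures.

350 km

Coriolis parameter at 47°N:
f = 2Ω sin φ = 2 × 7.29×10⁻⁵ × sin 47° = 1.07×10⁻⁴ s⁻¹
Geostrophic balance rearranged: |∂P/∂n| = f ρ V_g
|∂P/∂n| = 1.07×10⁻⁴ × 1.19 × 18.0 = 2.28×10⁻³ Pa/m
Isobar spacing: Δn = ΔP/|∂P/∂n| = 800 Pa / 2.28×10⁻³ Pa/m = 350256 m ≈ 350 km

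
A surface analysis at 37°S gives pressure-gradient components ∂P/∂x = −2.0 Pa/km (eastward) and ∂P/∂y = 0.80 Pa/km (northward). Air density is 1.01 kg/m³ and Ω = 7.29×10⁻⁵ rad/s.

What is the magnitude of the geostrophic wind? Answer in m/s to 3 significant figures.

24.3 m/s

Coriolis parameter at 37°S:
f = 2Ω sin φ = 2 × 7.29×10⁻⁵ × sin 37° = 8.77×10⁻⁵ s⁻¹
In the Southern Hemisphere f is negative: f = −8.77×10⁻⁵ s⁻¹.
Component geostrophic relations (x east, y north):
u_g = −(1/(fρ)) ∂P/∂y,  v_g = (1/(fρ)) ∂P/∂x
u_g = −(0.80×10⁻³)/(−8.77×10⁻⁵ × 1.01) = 9.03 m/s;  v_g = (−2.0×10⁻³)/(−8.77×10⁻⁵ × 1.01) = 22.6 m/s
|V_g| = √(u_g² + v_g²) = 24.3 m/s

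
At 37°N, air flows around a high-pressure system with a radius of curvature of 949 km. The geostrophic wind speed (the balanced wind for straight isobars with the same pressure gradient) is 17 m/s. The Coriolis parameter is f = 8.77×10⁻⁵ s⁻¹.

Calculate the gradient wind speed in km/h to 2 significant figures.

Around a high, pressure-gradient force acts outward with centrifugal, so Coriolis balances both:
fV = (1/ρ)|∂P/∂n| + V²/R  →  V² − fR·V + fR·V_g = 0
With fR = 8.77×10⁻⁵ × 949×10³ m = 83.2 m/s:
V = [fR − √((fR)² − 4 fR V_g)]/2 = [83.2 − √(83.2² − 4×83.2×17)]/2 = 23.8 m/s
Supergeostrophic (V > V_g = 17 m/s), as expected around a high.
Converting: 23.8 m/s × 3.6 = 86 km/h

86 km/h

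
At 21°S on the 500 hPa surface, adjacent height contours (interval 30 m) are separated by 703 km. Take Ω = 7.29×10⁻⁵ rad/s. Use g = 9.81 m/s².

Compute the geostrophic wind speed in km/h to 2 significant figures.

29 km/h

Coriolis parameter at 21°S:
f = 2Ω sin φ = 2 × 7.29×10⁻⁵ × sin 21° = 5.23×10⁻⁵ s⁻¹
Height gradient: |∂Z/∂n| = 30 m / 703000 m = 4.27×10⁻⁵
On a pressure surface, geostrophic balance gives V_g = (g/f)|∂Z/∂n|:
V_g = 9.81 × 4.27×10⁻⁵ / 5.23×10⁻⁵ = 8.01 m/s
Converting: 8.01 m/s × 3.6 = 29 km/h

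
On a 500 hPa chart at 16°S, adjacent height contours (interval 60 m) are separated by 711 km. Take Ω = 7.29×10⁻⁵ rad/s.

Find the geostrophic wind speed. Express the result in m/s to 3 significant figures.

Coriolis parameter at 16°S:
f = 2Ω sin φ = 2 × 7.29×10⁻⁵ × sin 16° = 4.02×10⁻⁵ s⁻¹
Height gradient: |∂Z/∂n| = 60 m / 711000 m = 8.44×10⁻⁵
On a pressure surface, geostrophic balance gives V_g = (g/f)|∂Z/∂n|:
V_g = 9.81 × 8.44×10⁻⁵ / 4.02×10⁻⁵ = 20.6 m/s

20.6 m/s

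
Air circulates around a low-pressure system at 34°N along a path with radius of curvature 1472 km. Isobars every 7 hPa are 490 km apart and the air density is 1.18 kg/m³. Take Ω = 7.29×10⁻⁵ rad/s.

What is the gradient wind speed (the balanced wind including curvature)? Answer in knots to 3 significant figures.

26.0 knots

Coriolis parameter at 34°N:
f = 2Ω sin φ = 2 × 7.29×10⁻⁵ × sin 34° = 8.15×10⁻⁵ s⁻¹
Pressure gradient: |∂P/∂n| = 700 Pa / 490000 m = 1.43×10⁻³ Pa/m
Geostrophic speed: V_g = |∂P/∂n|/(fρ) = 1.43×10⁻³/(8.15×10⁻⁵ × 1.18) = 14.8 m/s
Around a low, centrifugal force acts outward with Coriolis, so pressure-gradient force balances both:
(1/ρ)|∂P/∂n| = fV + V²/R  →  V² + fR·V − fR·V_g = 0
With fR = 8.15×10⁻⁵ × 1472×10³ m = 120 m/s:
V = [−fR + √((fR)² + 4 fR V_g)]/2 = [−120 + √(120² + 4×120×14.8)]/2 = 13.4 m/s
Subgeostrophic (V < V_g = 14.8 m/s), as expected around a low.
Converting: 13.4 m/s × 1.944 = 26.0 knots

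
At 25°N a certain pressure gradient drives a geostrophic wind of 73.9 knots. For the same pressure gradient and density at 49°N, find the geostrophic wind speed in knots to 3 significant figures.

41.4 knots

With the same pressure gradient and density, V_g ∝ 1/f ∝ 1/sin φ.
V₂ = V₁ · sin φ₁ / sin φ₂ = 73.9 × sin 25° / sin 49°
V₂ = 73.9 × 0.4226/0.7547 = 41.4 knots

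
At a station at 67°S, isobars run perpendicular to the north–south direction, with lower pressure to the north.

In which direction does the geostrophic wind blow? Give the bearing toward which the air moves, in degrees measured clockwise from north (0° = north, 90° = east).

The pressure-gradient force points toward the north (bearing 000°).
Geostrophic balance: in the Southern Hemisphere the Coriolis force deflects motion to the left, so the geostrophic wind blows 90° to the left of the pressure-gradient force (low pressure on the right).
Rotating 000° by 90° counterclockwise gives 270° — the wind blows toward the west.

270°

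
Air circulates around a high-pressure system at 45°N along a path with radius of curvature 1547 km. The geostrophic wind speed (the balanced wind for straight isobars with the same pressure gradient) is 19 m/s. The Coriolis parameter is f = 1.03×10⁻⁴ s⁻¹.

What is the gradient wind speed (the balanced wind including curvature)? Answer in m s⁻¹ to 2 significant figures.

Around a high, pressure-gradient force acts outward with centrifugal, so Coriolis balances both:
fV = (1/ρ)|∂P/∂n| + V²/R  →  V² − fR·V + fR·V_g = 0
With fR = 1.03×10⁻⁴ × 1547×10³ m = 159 m/s:
V = [fR − √((fR)² − 4 fR V_g)]/2 = [159 − √(159² − 4×159×19)]/2 = 22.1 m/s
Supergeostrophic (V > V_g = 19 m/s), as expected around a high.

22 m s⁻¹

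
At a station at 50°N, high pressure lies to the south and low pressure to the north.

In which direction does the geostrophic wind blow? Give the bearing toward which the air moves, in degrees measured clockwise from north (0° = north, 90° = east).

The pressure-gradient force points toward the north (bearing 000°).
Geostrophic balance: in the Northern Hemisphere the Coriolis force deflects motion to the right, so the geostrophic wind blows 90° to the right of the pressure-gradient force (low pressure on the left).
Rotating 000° by 90° clockwise gives 090° — the wind blows toward the east.

090°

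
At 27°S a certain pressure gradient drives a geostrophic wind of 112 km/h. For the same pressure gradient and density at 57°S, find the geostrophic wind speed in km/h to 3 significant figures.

60.6 km/h

With the same pressure gradient and density, V_g ∝ 1/f ∝ 1/sin φ.
V₂ = V₁ · sin φ₁ / sin φ₂ = 112 × sin 27° / sin 57°
V₂ = 112 × 0.4540/0.8387 = 60.6 km/h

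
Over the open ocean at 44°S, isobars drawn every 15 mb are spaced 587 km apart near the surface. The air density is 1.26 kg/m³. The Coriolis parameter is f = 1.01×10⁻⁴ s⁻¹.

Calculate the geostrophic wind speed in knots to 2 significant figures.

Pressure gradient: |∂P/∂n| = 1500 Pa / 587000 m = 2.56×10⁻³ Pa/m
Geostrophic balance (pressure-gradient force = Coriolis force):
V_g = (1/(fρ)) |∂P/∂n| = 2.56×10⁻³ / (1.01×10⁻⁴ × 1.26) = 20.1 m/s
Converting: 20.1 m/s × 1.944 = 39 knots

39 knots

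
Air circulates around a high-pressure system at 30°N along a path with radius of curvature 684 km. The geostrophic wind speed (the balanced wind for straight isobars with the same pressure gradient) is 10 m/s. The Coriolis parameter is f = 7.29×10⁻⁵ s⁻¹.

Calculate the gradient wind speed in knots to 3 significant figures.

Around a high, pressure-gradient force acts outward with centrifugal, so Coriolis balances both:
fV = (1/ρ)|∂P/∂n| + V²/R  →  V² − fR·V + fR·V_g = 0
With fR = 7.29×10⁻⁵ × 684×10³ m = 49.9 m/s:
V = [fR − √((fR)² − 4 fR V_g)]/2 = [49.9 − √(49.9² − 4×49.9×10)]/2 = 13.8 m/s
Supergeostrophic (V > V_g = 10 m/s), as expected around a high.
Converting: 13.8 m/s × 1.944 = 26.9 knots

26.9 knots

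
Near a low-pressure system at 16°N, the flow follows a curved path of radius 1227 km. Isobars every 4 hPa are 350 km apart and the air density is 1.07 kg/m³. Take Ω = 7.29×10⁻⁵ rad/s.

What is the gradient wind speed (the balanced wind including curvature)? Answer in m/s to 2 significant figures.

Coriolis parameter at 16°N:
f = 2Ω sin φ = 2 × 7.29×10⁻⁵ × sin 16° = 4.02×10⁻⁵ s⁻¹
Pressure gradient: |∂P/∂n| = 400 Pa / 350000 m = 1.14×10⁻³ Pa/m
Geostrophic speed: V_g = |∂P/∂n|/(fρ) = 1.14×10⁻³/(4.02×10⁻⁵ × 1.07) = 26.6 m/s
Around a low, centrifugal force acts outward with Coriolis, so pressure-gradient force balances both:
(1/ρ)|∂P/∂n| = fV + V²/R  →  V² + fR·V − fR·V_g = 0
With fR = 4.02×10⁻⁵ × 1227×10³ m = 49.3 m/s:
V = [−fR + √((fR)² + 4 fR V_g)]/2 = [−49.3 + √(49.3² + 4×49.3×26.6)]/2 = 19.1 m/s
Subgeostrophic (V < V_g = 26.6 m/s), as expected around a low.

19 m/s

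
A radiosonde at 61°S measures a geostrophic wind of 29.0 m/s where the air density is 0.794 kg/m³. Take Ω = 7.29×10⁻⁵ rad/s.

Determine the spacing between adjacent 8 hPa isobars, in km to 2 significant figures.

270 km

Coriolis parameter at 61°S:
f = 2Ω sin φ = 2 × 7.29×10⁻⁵ × sin 61° = 1.28×10⁻⁴ s⁻¹
Geostrophic balance rearranged: |∂P/∂n| = f ρ V_g
|∂P/∂n| = 1.28×10⁻⁴ × 0.794 × 29.0 = 2.94×10⁻³ Pa/m
Isobar spacing: Δn = ΔP/|∂P/∂n| = 800 Pa / 2.94×10⁻³ Pa/m = 272455 m ≈ 270 km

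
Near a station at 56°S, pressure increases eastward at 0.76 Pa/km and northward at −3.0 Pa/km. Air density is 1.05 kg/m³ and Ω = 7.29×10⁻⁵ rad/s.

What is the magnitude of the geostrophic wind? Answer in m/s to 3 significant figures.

24.4 m/s

Coriolis parameter at 56°S:
f = 2Ω sin φ = 2 × 7.29×10⁻⁵ × sin 56° = 1.21×10⁻⁴ s⁻¹
In the Southern Hemisphere f is negative: f = −1.21×10⁻⁴ s⁻¹.
Component geostrophic relations (x east, y north):
u_g = −(1/(fρ)) ∂P/∂y,  v_g = (1/(fρ)) ∂P/∂x
u_g = −(−3.0×10⁻³)/(−1.21×10⁻⁴ × 1.05) = −23.6 m/s;  v_g = (0.76×10⁻³)/(−1.21×10⁻⁴ × 1.05) = −5.99 m/s
|V_g| = √(u_g² + v_g²) = 24.4 m/s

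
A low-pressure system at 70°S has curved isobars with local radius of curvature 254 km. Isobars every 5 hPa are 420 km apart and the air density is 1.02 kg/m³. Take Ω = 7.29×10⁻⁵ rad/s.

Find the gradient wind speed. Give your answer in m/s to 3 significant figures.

Coriolis parameter at 70°S:
f = 2Ω sin φ = 2 × 7.29×10⁻⁵ × sin 70° = 1.37×10⁻⁴ s⁻¹
Pressure gradient: |∂P/∂n| = 500 Pa / 420000 m = 1.19×10⁻³ Pa/m
Geostrophic speed: V_g = |∂P/∂n|/(fρ) = 1.19×10⁻³/(1.37×10⁻⁴ × 1.02) = 8.52 m/s
Around a low, centrifugal force acts outward with Coriolis, so pressure-gradient force balances both:
(1/ρ)|∂P/∂n| = fV + V²/R  →  V² + fR·V − fR·V_g = 0
With fR = 1.37×10⁻⁴ × 254×10³ m = 34.8 m/s:
V = [−fR + √((fR)² + 4 fR V_g)]/2 = [−34.8 + √(34.8² + 4×34.8×8.52)]/2 = 7.08 m/s
Subgeostrophic (V < V_g = 8.52 m/s), as expected around a low.

7.08 m/s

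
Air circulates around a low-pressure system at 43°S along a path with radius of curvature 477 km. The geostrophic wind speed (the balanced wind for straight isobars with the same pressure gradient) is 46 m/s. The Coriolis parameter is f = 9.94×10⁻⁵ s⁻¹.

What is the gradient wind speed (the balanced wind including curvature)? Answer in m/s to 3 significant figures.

28.7 m/s

Around a low, centrifugal force acts outward with Coriolis, so pressure-gradient force balances both:
(1/ρ)|∂P/∂n| = fV + V²/R  →  V² + fR·V − fR·V_g = 0
With fR = 9.94×10⁻⁵ × 477×10³ m = 47.4 m/s:
V = [−fR + √((fR)² + 4 fR V_g)]/2 = [−47.4 + √(47.4² + 4×47.4×46)]/2 = 28.7 m/s
Subgeostrophic (V < V_g = 46 m/s), as expected around a low.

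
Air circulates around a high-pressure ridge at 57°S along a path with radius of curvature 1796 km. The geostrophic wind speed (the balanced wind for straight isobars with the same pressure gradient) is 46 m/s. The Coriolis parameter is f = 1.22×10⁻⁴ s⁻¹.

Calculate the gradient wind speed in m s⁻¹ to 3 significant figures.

65.7 m s⁻¹

Around a high, pressure-gradient force acts outward with centrifugal, so Coriolis balances both:
fV = (1/ρ)|∂P/∂n| + V²/R  →  V² − fR·V + fR·V_g = 0
With fR = 1.22×10⁻⁴ × 1796×10³ m = 219 m/s:
V = [fR − √((fR)² − 4 fR V_g)]/2 = [219 − √(219² − 4×219×46)]/2 = 65.7 m/s
Supergeostrophic (V > V_g = 46 m/s), as expected around a high.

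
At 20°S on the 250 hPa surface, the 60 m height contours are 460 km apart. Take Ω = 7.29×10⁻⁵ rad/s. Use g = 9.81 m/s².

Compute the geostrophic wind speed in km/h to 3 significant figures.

92.4 km/h

Coriolis parameter at 20°S:
f = 2Ω sin φ = 2 × 7.29×10⁻⁵ × sin 20° = 4.99×10⁻⁵ s⁻¹
Height gradient: |∂Z/∂n| = 60 m / 460000 m = 1.30×10⁻⁴
On a pressure surface, geostrophic balance gives V_g = (g/f)|∂Z/∂n|:
V_g = 9.81 × 1.30×10⁻⁴ / 4.99×10⁻⁵ = 25.7 m/s
Converting: 25.7 m/s × 3.6 = 92.4 km/h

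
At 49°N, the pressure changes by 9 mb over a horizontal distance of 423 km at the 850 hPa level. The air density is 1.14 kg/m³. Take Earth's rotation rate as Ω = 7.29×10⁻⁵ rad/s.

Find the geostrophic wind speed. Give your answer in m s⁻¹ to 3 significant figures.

Coriolis parameter at 49°N:
f = 2Ω sin φ = 2 × 7.29×10⁻⁵ × sin 49° = 1.10×10⁻⁴ s⁻¹
Pressure gradient: |∂P/∂n| = 900 Pa / 423000 m = 2.13×10⁻³ Pa/m
Geostrophic balance (pressure-gradient force = Coriolis force):
V_g = (1/(fρ)) |∂P/∂n| = 2.13×10⁻³ / (1.10×10⁻⁴ × 1.14) = 17.0 m/s

17.0 m s⁻¹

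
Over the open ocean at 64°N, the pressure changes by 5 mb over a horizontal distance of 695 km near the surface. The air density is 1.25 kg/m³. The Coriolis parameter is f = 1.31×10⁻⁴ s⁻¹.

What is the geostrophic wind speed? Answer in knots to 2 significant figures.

8.5 knots

Pressure gradient: |∂P/∂n| = 500 Pa / 695000 m = 7.19×10⁻⁴ Pa/m
Geostrophic balance (pressure-gradient force = Coriolis force):
V_g = (1/(fρ)) |∂P/∂n| = 7.19×10⁻⁴ / (1.31×10⁻⁴ × 1.25) = 4.39 m/s
Converting: 4.39 m/s × 1.944 = 8.5 knots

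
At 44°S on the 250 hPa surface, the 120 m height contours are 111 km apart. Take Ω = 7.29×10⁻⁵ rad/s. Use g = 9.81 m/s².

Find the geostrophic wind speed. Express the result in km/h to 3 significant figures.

377 km/h

Coriolis parameter at 44°S:
f = 2Ω sin φ = 2 × 7.29×10⁻⁵ × sin 44° = 1.01×10⁻⁴ s⁻¹
Height gradient: |∂Z/∂n| = 120 m / 111000 m = 1.08×10⁻³
On a pressure surface, geostrophic balance gives V_g = (g/f)|∂Z/∂n|:
V_g = 9.81 × 1.08×10⁻³ / 1.01×10⁻⁴ = 105 m/s
Converting: 105 m/s × 3.6 = 377 km/h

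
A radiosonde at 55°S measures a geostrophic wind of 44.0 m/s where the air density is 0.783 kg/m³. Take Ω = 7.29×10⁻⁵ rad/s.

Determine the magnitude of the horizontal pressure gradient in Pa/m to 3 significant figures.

Coriolis parameter at 55°S:
f = 2Ω sin φ = 2 × 7.29×10⁻⁵ × sin 55° = 1.19×10⁻⁴ s⁻¹
Geostrophic balance rearranged: |∂P/∂n| = f ρ V_g
|∂P/∂n| = 1.19×10⁻⁴ × 0.783 × 44.0 = 4.11×10⁻³ Pa/m

4.11×10⁻³ Pa/m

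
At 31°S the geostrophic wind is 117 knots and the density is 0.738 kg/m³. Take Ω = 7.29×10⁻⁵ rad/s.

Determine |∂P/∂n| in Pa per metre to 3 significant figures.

3.34×10⁻³ Pa/m

Coriolis parameter at 31°S:
f = 2Ω sin φ = 2 × 7.29×10⁻⁵ × sin 31° = 7.51×10⁻⁵ s⁻¹
Wind speed in SI: 117 knots = 60.2 m/s
Geostrophic balance rearranged: |∂P/∂n| = f ρ V_g
|∂P/∂n| = 7.51×10⁻⁵ × 0.738 × 60.2 = 3.34×10⁻³ Pa/m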